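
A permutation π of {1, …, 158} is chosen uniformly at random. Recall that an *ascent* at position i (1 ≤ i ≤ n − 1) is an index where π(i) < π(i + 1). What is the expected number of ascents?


Write X = Σ X_I over i = 1, …, 157, with X_I the indicator of one ascent.
There are 157 indicators.
For each fixed i, the pair (π(i), π(i+1)) is a uniformly random ordered pair of distinct values from {1, …, 158}; by symmetry P[π(i) < π(i+1)] = 1/2.
By linearity: E[X] = 157 · (1/2) = (158 − 1) · (1/2) = 157/2 ≈ 78.500.

E[X] = 157/2 = 78.500.


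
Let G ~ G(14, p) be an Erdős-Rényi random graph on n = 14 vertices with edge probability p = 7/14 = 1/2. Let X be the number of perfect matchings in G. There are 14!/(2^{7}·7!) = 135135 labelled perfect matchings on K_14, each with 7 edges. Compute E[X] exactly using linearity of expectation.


K_14 has 14!/(2^{7}·7!) = 135135 labelled perfect matchings.
For each such perfect matching H, let X_H = 1 if all 7 edges of H are present in G. Then P[X_H = 1] = p^{7} = (1/2)^{7} = 1/128.
Summing the indicators: E[X] = Σ_H E[X_H] = 135135 · p^{7} = 135135 · 1/128 = 135135/128.
Numerically: E[X] ≈ 1.06e+03.

E[X] = 135135 · (1/2)^{7} = 135135/128 ≈ 1.06e+03.


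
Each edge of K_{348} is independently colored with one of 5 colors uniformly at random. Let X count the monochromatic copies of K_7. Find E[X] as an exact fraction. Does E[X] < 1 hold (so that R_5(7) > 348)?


E[X] = C(348, 7) · 5^{1 − 21} = 115412286408552 · 5^{−20} = 115412286408552/95367431640625.
As a reduced fraction: E[X] = 115412286408552/95367431640625 ≈ 1.210.
Is E[X] < 1? NO.
Since E[X] ≥ 1, the first-moment bound is inconclusive at n = 348; it does NOT by itself certify R_5(7) > 348.

E[X] = 115412286408552/95367431640625 ≈ 1.210; E[X] ≥ 1; first-moment method inconclusive here.


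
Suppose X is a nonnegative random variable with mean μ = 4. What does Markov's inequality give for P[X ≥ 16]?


μ = E[X] = 4, a = 16.
Markov: P[X ≥ 16] ≤ μ/a = (4)/16 = 1/4.
Numerically: ≈ 0.25000.
(Since a = 16 > μ = 4.00000, the bound 1/4 is < 1 and informative.)

P[X ≥ 16] ≤ 1/4 ≈ 0.25000.


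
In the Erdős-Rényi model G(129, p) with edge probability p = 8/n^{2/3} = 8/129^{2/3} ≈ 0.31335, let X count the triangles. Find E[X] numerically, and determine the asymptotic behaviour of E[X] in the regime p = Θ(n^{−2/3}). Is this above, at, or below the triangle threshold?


Number of potential triangles: C(129, 3) = 349504.
Each occurs with probability p³ ≈ (0.31335)³ ≈ 3.0767382e-02.
By linearity: E[X] = C(129, 3)·p³ ≈ 349504 · 3.0767382e-02 ≈ 10753.32300.
Since α = 2/3 < 1, p = c/n^{2/3} ≫ 1/n is above the triangle threshold p ~ 1/n. Asymptotically E[X] ~ (c³/6)·n^{3(1−α)} = (8³/6)·n^{1} → ∞; triangles are abundant w.h.p.

E[X] ≈ 10753.32300; in regime p = Θ(1/n^{2/3}) E[X] diverges (above the triangle threshold p ~ 1/n).


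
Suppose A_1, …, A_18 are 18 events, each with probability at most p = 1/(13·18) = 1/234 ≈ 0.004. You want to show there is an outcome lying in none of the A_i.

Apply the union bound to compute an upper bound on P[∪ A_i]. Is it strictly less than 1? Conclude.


Union bound: P[∪_{i=1}^{18} A_i] ≤ Σ_i P[A_i] ≤ 18·p = 18·(1/234) = 1/13.
Numerically: 1/13 ≈ 0.077.
Is 1/13 < 1? YES.
Since P[∪ A_i] ≤ 1/13 < 1, the complement has P[∩ A_i^c] ≥ 1 − 1/13 = 12/13 > 0, so some outcome avoids every A_i.

18·p = 1/13 ≈ 0.077; existence CERTIFIED by the union bound.


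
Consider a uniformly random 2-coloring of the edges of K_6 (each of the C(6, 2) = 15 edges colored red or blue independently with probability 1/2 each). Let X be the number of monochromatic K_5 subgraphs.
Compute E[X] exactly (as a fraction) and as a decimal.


Let X = Σ_S X_S over the C(6, 5) = 6 subsets S of size 5, where X_S = 1 if the K_5 on S is monochromatic.
For a fixed S, the K_5 on S has C(5, 2) = 10 edges. P[all 10 edges red] = (1/2)^10, and likewise for blue, so P[monochromatic] = 2·(1/2)^10 = 2^{1 − 10} = 1/512.
By linearity of expectation: E[X] = C(6, 5) · 2^{1 − 10} = 6 · 1/512 = 3/256.
Numerically: E[X] ≈ 0.012.

E[X] = C(6,5)·2^(1−C(5,2)) = 3/256 ≈ 0.012.


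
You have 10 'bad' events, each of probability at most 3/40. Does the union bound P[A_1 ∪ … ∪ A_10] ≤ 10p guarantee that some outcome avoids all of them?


Union bound: P[∪_{i=1}^{10} A_i] ≤ Σ_i P[A_i] ≤ 10·p = 10·(3/40) = 3/4.
Numerically: 3/4 ≈ 0.750000.
Is 3/4 < 1? YES.
Since P[∪ A_i] ≤ 3/4 < 1, the complement has P[∩ A_i^c] ≥ 1 − 3/4 = 1/4 > 0, so some outcome avoids every A_i.

10·p = 3/4 ≈ 0.750000; existence CERTIFIED by the union bound.


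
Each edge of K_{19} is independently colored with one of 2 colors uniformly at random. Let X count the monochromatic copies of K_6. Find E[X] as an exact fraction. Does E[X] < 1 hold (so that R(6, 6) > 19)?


E[X] = C(19, 6) · 2^{1 − 15} = 27132 · 2^{−14} = 27132/16384.
As a reduced fraction: E[X] = 6783/4096 ≈ 1.6560059.
Is E[X] < 1? NO.
Since E[X] ≥ 1, the first-moment bound is inconclusive at n = 19; it does NOT by itself certify R(6, 6) > 19.

E[X] = 6783/4096 ≈ 1.6560059; E[X] ≥ 1; first-moment method inconclusive here.


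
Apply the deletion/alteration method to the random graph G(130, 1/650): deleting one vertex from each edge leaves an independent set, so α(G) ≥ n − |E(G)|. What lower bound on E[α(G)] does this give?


E[|E(G)|] = C(130, 2)·p = 8385 · (1/650) = 129/10.
E[α(G)] ≥ n − E[|E(G)|] = 130 − 129/10 = 1171/10.
Numerically: ≈ 117.1000.
(This is only a lower bound; the true E[α(G)] may be larger.)

E[α(G)] ≥ 1171/10 ≈ 117.1000.


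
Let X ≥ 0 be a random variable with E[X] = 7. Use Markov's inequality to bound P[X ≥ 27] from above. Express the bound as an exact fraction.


μ = E[X] = 7, a = 27.
Markov: P[X ≥ 27] ≤ μ/a = (7)/27 = 7/27.
Numerically: ≈ 0.259.
(Since a = 27 > μ = 7.000, the bound 7/27 is < 1 and informative.)

P[X ≥ 27] ≤ 7/27 ≈ 0.259.


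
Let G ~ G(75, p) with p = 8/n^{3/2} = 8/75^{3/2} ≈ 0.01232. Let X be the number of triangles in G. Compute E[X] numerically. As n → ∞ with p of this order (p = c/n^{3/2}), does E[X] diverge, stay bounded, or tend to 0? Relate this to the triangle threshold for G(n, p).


Number of potential triangles: C(75, 3) = 67525.
Each occurs with probability p³ ≈ (0.01232)³ ≈ 1.868505e-06.
By linearity: E[X] = C(75, 3)·p³ ≈ 67525 · 1.868505e-06 ≈ 0.1262.
Since α = 3/2 > 1, p = c/n^{3/2} = o(1/n) is below the triangle threshold p ~ 1/n. Asymptotically E[X] ~ (c³/6)·n^{3(1−α)} = (8³/6)·n^{-1.5} → 0, so by Markov's inequality G has no triangles w.h.p.

E[X] ≈ 0.1262; in regime p = Θ(1/n^{3/2}) E[X] tends to 0 (below the triangle threshold p ~ 1/n).


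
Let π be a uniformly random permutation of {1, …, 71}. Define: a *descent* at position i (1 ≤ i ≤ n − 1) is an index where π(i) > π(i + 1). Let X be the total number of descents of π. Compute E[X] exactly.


Write X = Σ X_I over i = 1, …, 70, with X_I the indicator of one descent.
There are 70 indicators.
For each fixed i, the pair (π(i), π(i+1)) is a uniformly random ordered pair of distinct values from {1, …, 71}; by symmetry P[π(i) > π(i+1)] = 1/2.
By linearity: E[X] = 70 · (1/2) = (71 − 1) · (1/2) = 35 ≈ 35.00000.

E[X] = 35 = 35.00000.


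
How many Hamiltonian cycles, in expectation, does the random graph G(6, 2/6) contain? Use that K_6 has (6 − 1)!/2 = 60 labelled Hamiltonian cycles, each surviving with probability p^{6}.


K_6 has (6 − 1)!/2 = 60 labelled Hamiltonian cycles.
For each such Hamiltonian cycle H, let X_H = 1 if all 6 edges of H are present in G. Then P[X_H = 1] = p^{6} = (1/3)^{6} = 1/729.
By linearity of expectation: E[X] = Σ_H E[X_H] = 60 · p^{6} = 60 · 1/729 = 20/243.
Numerically: E[X] ≈ 0.0823045.

E[X] = 60 · (1/3)^{6} = 20/243 ≈ 0.0823045.


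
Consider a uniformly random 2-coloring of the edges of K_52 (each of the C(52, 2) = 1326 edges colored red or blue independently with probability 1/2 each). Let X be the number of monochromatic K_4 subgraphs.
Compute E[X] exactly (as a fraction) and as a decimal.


Let X = Σ_S X_S over the C(52, 4) = 270725 subsets S of size 4, where X_S = 1 if the K_4 on S is monochromatic.
For a fixed S, the K_4 on S has C(4, 2) = 6 edges. P[all 6 edges red] = (1/2)^6, and likewise for blue, so P[monochromatic] = 2·(1/2)^6 = 2^{1 − 6} = 1/32.
By linearity: E[X] = C(52, 4) · 2^{1 − 6} = 270725 · 1/32 = 270725/32.
Numerically: E[X] ≈ 8460.156250.

E[X] = C(52,4)·2^(1−C(4,2)) = 270725/32 ≈ 8460.156250.


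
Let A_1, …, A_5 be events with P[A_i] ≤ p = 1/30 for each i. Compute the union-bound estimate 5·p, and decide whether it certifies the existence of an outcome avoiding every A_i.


Union bound: P[∪_{i=1}^{5} A_i] ≤ Σ_i P[A_i] ≤ 5·p = 5·(1/30) = 1/6.
Numerically: 1/6 ≈ 0.1666667.
Is 1/6 < 1? YES.
Since P[∪ A_i] ≤ 1/6 < 1, the complement has P[∩ A_i^c] ≥ 1 − 1/6 = 5/6 > 0, so some outcome avoids every A_i.

5·p = 1/6 ≈ 0.1666667; existence CERTIFIED by the union bound.


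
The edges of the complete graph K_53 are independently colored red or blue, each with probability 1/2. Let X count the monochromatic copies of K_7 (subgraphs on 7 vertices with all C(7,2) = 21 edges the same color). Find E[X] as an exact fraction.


Let X = Σ_S X_S over the C(53, 7) = 154143080 subsets S of size 7, where X_S = 1 if the K_7 on S is monochromatic.
For a fixed S, the K_7 on S has C(7, 2) = 21 edges. P[all 21 edges red] = (1/2)^21, and likewise for blue, so P[monochromatic] = 2·(1/2)^21 = 2^{1 − 21} = 1/1048576.
By linearity: E[X] = C(53, 7) · 2^{1 − 21} = 154143080 · 1/1048576 = 19267885/131072.
Numerically: E[X] ≈ 147.00230.

E[X] = C(53,7)·2^(1−C(7,2)) = 19267885/131072 ≈ 147.00230.


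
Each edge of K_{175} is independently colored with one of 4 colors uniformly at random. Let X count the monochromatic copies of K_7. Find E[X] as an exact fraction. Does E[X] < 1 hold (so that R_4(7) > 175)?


E[X] = C(175, 7) · 4^{1 − 21} = 883208107275 · 4^{−20} = 883208107275/1099511627776.
As a reduced fraction: E[X] = 883208107275/1099511627776 ≈ 0.803.
Is E[X] < 1? YES.
Since E[X] < 1, there exists a 4-coloring of K_{175} with no monochromatic K_7; hence R_4(7) > 175.

E[X] = 883208107275/1099511627776 ≈ 0.803; E[X] < 1, so R_4(7) > 175.


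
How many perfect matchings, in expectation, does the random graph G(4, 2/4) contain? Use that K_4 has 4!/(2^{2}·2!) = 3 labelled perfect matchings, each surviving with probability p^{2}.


K_4 has 4!/(2^{2}·2!) = 3 labelled perfect matchings.
For each such perfect matching H, let X_H = 1 if all 2 edges of H are present in G. Then P[X_H = 1] = p^{2} = (1/2)^{2} = 1/4.
By linearity: E[X] = Σ_H E[X_H] = 3 · p^{2} = 3 · 1/4 = 3/4.
Numerically: E[X] ≈ 0.75.

E[X] = 3 · (1/2)^{2} = 3/4 ≈ 0.75.


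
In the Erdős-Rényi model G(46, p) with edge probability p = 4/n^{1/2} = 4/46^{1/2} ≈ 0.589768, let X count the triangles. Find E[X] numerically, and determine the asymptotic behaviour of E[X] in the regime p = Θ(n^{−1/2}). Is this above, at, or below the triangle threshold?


Number of potential triangles: C(46, 3) = 15180.
Each occurs with probability p³ ≈ (0.589768)³ ≈ 2.05136635e-01.
By linearity: E[X] = C(46, 3)·p³ ≈ 15180 · 2.05136635e-01 ≈ 3113.974114.
Since α = 1/2 < 1, p = c/n^{1/2} ≫ 1/n is above the triangle threshold p ~ 1/n. Asymptotically E[X] ~ (c³/6)·n^{3(1−α)} = (4³/6)·n^{1.5} → ∞; triangles are abundant w.h.p.

E[X] ≈ 3113.974114; in regime p = Θ(1/n^{1/2}) E[X] diverges (above the triangle threshold p ~ 1/n).


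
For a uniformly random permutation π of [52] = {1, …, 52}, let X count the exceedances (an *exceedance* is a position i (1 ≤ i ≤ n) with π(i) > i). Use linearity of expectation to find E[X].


Write X = Σ_{i=1}^{52} X_i, where X_i = 1_{π(i) > i}.
For each fixed i, π(i) is uniform over {1, …, 52} (marginal of a uniform permutation), so P[π(i) > i] = (n − i)/n. Summing: Σ_{i=1}^{52} (n − i)/n = (0 + 1 + … + 51)/52 = 52(52 − 1)/(2·52) = (52 − 1)/2.
Hence E[X] = Σ_{i=1}^{52} (52 − i)/52 = 51/2 ≈ 25.5000.

E[X] = 51/2 = 25.5000.


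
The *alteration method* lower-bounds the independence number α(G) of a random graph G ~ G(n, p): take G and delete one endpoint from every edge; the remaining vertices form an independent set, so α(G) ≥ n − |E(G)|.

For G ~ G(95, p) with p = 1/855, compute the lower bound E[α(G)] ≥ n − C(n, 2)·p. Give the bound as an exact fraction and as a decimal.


E[|E(G)|] = C(95, 2)·p = 4465 · (1/855) = 47/9.
E[α(G)] ≥ n − E[|E(G)|] = 95 − 47/9 = 808/9.
Numerically: ≈ 89.7778.
(This is only a lower bound; the true E[α(G)] may be larger.)

E[α(G)] ≥ 808/9 ≈ 89.7778.


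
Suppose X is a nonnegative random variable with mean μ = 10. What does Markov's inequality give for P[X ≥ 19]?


μ = E[X] = 10, a = 19.
Markov: P[X ≥ 19] ≤ μ/a = (10)/19 = 10/19.
Numerically: ≈ 0.526316.
(Since a = 19 > μ = 10.000000, the bound 10/19 is < 1 and informative.)

P[X ≥ 19] ≤ 10/19 ≈ 0.526316.


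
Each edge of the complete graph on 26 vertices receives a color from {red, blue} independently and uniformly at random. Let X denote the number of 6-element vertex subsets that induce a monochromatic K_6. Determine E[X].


Let X = Σ_S X_S over the C(26, 6) = 230230 subsets S of size 6, where X_S = 1 if the K_6 on S is monochromatic.
For a fixed S, the K_6 on S has C(6, 2) = 15 edges. P[all 15 edges red] = (1/2)^15, and likewise for blue, so P[monochromatic] = 2·(1/2)^15 = 2^{1 − 15} = 1/16384.
By linearity: E[X] = C(26, 6) · 2^{1 − 15} = 230230 · 1/16384 = 115115/8192.
Numerically: E[X] ≈ 14.0521.

E[X] = C(26,6)·2^(1−C(6,2)) = 115115/8192 ≈ 14.0521.


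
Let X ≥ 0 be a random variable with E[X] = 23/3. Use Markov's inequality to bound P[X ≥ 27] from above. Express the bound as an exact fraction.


μ = E[X] = 23/3, a = 27.
Markov: P[X ≥ 27] ≤ μ/a = (23/3)/27 = 23/81.
Numerically: ≈ 0.2840.
(Since a = 27 > μ = 7.6667, the bound 23/81 is < 1 and informative.)

P[X ≥ 27] ≤ 23/81 ≈ 0.2840.


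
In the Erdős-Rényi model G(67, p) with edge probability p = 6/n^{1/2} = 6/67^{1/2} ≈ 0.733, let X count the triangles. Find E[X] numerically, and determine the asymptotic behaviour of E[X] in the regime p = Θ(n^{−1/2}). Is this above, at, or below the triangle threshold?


Number of potential triangles: C(67, 3) = 47905.
Each occurs with probability p³ ≈ (0.733)³ ≈ 3.93860e-01.
By linearity: E[X] = C(67, 3)·p³ ≈ 47905 · 3.93860e-01 ≈ 18867.849.
Since α = 1/2 < 1, p = c/n^{1/2} ≫ 1/n is above the triangle threshold p ~ 1/n. Asymptotically E[X] ~ (c³/6)·n^{3(1−α)} = (6³/6)·n^{1.5} → ∞; triangles are abundant w.h.p.

E[X] ≈ 18867.849; in regime p = Θ(1/n^{1/2}) E[X] diverges (above the triangle threshold p ~ 1/n).


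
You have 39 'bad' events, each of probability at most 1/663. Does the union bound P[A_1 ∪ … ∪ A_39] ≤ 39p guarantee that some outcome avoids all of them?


Union bound: P[∪_{i=1}^{39} A_i] ≤ Σ_i P[A_i] ≤ 39·p = 39·(1/663) = 1/17.
Numerically: 1/17 ≈ 0.0588235.
Is 1/17 < 1? YES.
Since P[∪ A_i] ≤ 1/17 < 1, the complement has P[∩ A_i^c] ≥ 1 − 1/17 = 16/17 > 0, so some outcome avoids every A_i.

39·p = 1/17 ≈ 0.0588235; existence CERTIFIED by the union bound.


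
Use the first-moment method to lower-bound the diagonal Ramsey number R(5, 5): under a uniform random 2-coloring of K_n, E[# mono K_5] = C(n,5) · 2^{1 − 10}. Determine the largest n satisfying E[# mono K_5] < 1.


We need C(n, 5) · 2^{1 − 10} < 1, i.e. C(n, 5) < 2^{10 − 1} = 512.
Check values of n near the boundary:
  n = 7: C(7, 5) = 21; 21 < 512? YES
  n = 8: C(8, 5) = 56; 56 < 512? YES
  n = 9: C(9, 5) = 126; 126 < 512? YES
  n = 10: C(10, 5) = 252; 252 < 512? YES
  n = 11: C(11, 5) = 462; 462 < 512? YES
  n = 12: C(12, 5) = 792; 792 < 512? NO
  n = 13: C(13, 5) = 1287; 1287 < 512? NO
  n = 14: C(14, 5) = 2002; 2002 < 512? NO
The largest n with C(n, 5) < 512 is n = 11 (where E[X] = 231/256 ≈ 0.9023438). Hence R(5, 5) > 11, i.e. R(5, 5) ≥ 12.

Largest n = 11; hence R(5, 5) > 11.


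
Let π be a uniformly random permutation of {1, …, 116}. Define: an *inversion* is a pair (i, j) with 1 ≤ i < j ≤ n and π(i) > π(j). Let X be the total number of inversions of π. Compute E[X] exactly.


Write X = Σ X_I over the C(116, 2) = 6670 pairs i < j, with X_I the indicator of one inversion.
There are 6670 indicators.
For each fixed pair i < j, the values π(i) and π(j) are two distinct elements of {1, …, 116} in uniformly random order; by symmetry P[π(i) > π(j)] = 1/2.
By linearity: E[X] = 6670 · (1/2) = C(116, 2) · (1/2) = 6670/2 = 3335 ≈ 3335.000000.

E[X] = 3335 = 3335.000000.


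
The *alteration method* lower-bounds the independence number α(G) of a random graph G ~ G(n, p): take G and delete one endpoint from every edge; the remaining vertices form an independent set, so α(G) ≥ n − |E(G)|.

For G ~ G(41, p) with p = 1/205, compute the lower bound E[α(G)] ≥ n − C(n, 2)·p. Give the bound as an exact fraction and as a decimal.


E[|E(G)|] = C(41, 2)·p = 820 · (1/205) = 4.
E[α(G)] ≥ n − E[|E(G)|] = 41 − 4 = 37.
Numerically: ≈ 37.000.
(This is only a lower bound; the true E[α(G)] may be larger.)

E[α(G)] ≥ 37 ≈ 37.000.


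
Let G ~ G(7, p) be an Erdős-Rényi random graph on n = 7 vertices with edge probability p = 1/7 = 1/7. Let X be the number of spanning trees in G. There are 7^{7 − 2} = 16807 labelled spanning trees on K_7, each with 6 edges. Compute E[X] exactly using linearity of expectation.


K_7 has 7^{7 − 2} = 16807 labelled spanning trees.
For each such spanning tree H, let X_H = 1 if all 6 edges of H are present in G. Then P[X_H = 1] = p^{6} = (1/7)^{6} = 1/117649.
Summing the indicators: E[X] = Σ_H E[X_H] = 16807 · p^{6} = 16807 · 1/117649 = 1/7.
Numerically: E[X] ≈ 0.143.

E[X] = 16807 · (1/7)^{6} = 1/7 ≈ 0.143.


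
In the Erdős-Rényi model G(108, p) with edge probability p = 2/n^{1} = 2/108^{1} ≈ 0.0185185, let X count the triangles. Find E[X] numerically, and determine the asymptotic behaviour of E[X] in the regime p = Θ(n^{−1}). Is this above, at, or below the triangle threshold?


Number of potential triangles: C(108, 3) = 204156.
Each occurs with probability p³ ≈ (0.0185185)³ ≈ 6.35065793e-06.
By linearity: E[X] = C(108, 3)·p³ ≈ 204156 · 6.35065793e-06 ≈ 1.296525.
Here α = 1, so p = 2/n is exactly at the triangle threshold p ~ 1/n. Asymptotically E[X] → c³/6 = 2³/6 = 4/3 ≈ 1.333333, a bounded constant. In this regime the triangle count is asymptotically Poisson(c³/6).

E[X] ≈ 1.296525; in regime p = Θ(1/n^{1}) E[X] stays bounded (at the triangle threshold p ~ 1/n).


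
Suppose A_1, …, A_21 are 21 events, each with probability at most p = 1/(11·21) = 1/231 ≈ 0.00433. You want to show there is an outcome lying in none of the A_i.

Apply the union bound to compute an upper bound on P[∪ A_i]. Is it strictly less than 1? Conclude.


Union bound: P[∪_{i=1}^{21} A_i] ≤ Σ_i P[A_i] ≤ 21·p = 21·(1/231) = 1/11.
Numerically: 1/11 ≈ 0.09091.
Is 1/11 < 1? YES.
Since P[∪ A_i] ≤ 1/11 < 1, the complement has P[∩ A_i^c] ≥ 1 − 1/11 = 10/11 > 0, so some outcome avoids every A_i.

21·p = 1/11 ≈ 0.09091; existence CERTIFIED by the union bound.


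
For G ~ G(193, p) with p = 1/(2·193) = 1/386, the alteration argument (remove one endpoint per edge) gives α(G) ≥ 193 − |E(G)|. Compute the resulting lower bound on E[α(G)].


E[|E(G)|] = C(193, 2)·p = 18528 · (1/386) = 48.
E[α(G)] ≥ n − E[|E(G)|] = 193 − 48 = 145.
Numerically: ≈ 145.000000.
(This is only a lower bound; the true E[α(G)] may be larger.)

E[α(G)] ≥ 145 ≈ 145.000000.


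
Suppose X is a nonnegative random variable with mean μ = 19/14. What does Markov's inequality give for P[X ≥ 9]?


μ = E[X] = 19/14, a = 9.
Markov: P[X ≥ 9] ≤ μ/a = (19/14)/9 = 19/126.
Numerically: ≈ 0.1508.
(Since a = 9 > μ = 1.3571, the bound 19/126 is < 1 and informative.)

P[X ≥ 9] ≤ 19/126 ≈ 0.1508.


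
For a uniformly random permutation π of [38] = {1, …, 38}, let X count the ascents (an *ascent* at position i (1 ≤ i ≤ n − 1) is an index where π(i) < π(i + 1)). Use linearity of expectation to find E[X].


Write X = Σ X_I over i = 1, …, 37, with X_I the indicator of one ascent.
There are 37 indicators.
For each fixed i, the pair (π(i), π(i+1)) is a uniformly random ordered pair of distinct values from {1, …, 38}; by symmetry P[π(i) < π(i+1)] = 1/2.
By linearity: E[X] = 37 · (1/2) = (38 − 1) · (1/2) = 37/2 ≈ 18.500000.

E[X] = 37/2 = 18.500000.


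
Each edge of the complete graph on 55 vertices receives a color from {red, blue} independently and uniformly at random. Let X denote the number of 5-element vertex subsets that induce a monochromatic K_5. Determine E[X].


Let X = Σ_S X_S over the C(55, 5) = 3478761 subsets S of size 5, where X_S = 1 if the K_5 on S is monochromatic.
For a fixed S, the K_5 on S has C(5, 2) = 10 edges. P[all 10 edges red] = (1/2)^10, and likewise for blue, so P[monochromatic] = 2·(1/2)^10 = 2^{1 − 10} = 1/512.
Summing: E[X] = C(55, 5) · 2^{1 − 10} = 3478761 · 1/512 = 3478761/512.
Numerically: E[X] ≈ 6794.45508.

E[X] = C(55,5)·2^(1−C(5,2)) = 3478761/512 ≈ 6794.45508.


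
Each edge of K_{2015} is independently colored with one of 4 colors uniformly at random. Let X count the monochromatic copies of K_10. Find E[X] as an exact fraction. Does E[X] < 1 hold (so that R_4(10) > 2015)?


E[X] = C(2015, 10) · 4^{1 − 45} = 297353674437325491072340253 · 4^{−44} = 297353674437325491072340253/309485009821345068724781056.
As a reduced fraction: E[X] = 297353674437325491072340253/309485009821345068724781056 ≈ 0.961.
Is E[X] < 1? YES.
Since E[X] < 1, there exists a 4-coloring of K_{2015} with no monochromatic K_10; hence R_4(10) > 2015.

E[X] = 297353674437325491072340253/309485009821345068724781056 ≈ 0.961; E[X] < 1, so R_4(10) > 2015.


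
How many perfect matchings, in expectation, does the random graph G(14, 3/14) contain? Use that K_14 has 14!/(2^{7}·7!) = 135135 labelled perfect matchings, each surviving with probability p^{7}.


K_14 has 14!/(2^{7}·7!) = 135135 labelled perfect matchings.
For each such perfect matching H, let X_H = 1 if all 7 edges of H are present in G. Then P[X_H = 1] = p^{7} = (3/14)^{7} = 2187/105413504.
By linearity of expectation: E[X] = Σ_H E[X_H] = 135135 · p^{7} = 135135 · 2187/105413504 = 42220035/15059072.
Numerically: E[X] ≈ 2.804.

E[X] = 135135 · (3/14)^{7} = 42220035/15059072 ≈ 2.804.


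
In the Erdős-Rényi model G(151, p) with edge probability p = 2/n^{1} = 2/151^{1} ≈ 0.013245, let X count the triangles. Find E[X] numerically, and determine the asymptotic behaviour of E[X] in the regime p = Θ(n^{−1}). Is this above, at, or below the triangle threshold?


Number of potential triangles: C(151, 3) = 562475.
Each occurs with probability p³ ≈ (0.013245)³ ≈ 2.32358811e-06.
By linearity: E[X] = C(151, 3)·p³ ≈ 562475 · 2.32358811e-06 ≈ 1.306960.
Here α = 1, so p = 2/n is exactly at the triangle threshold p ~ 1/n. Asymptotically E[X] → c³/6 = 2³/6 = 4/3 ≈ 1.333333, a bounded constant. In this regime the triangle count is asymptotically Poisson(c³/6).

E[X] ≈ 1.306960; in regime p = Θ(1/n^{1}) E[X] stays bounded (at the triangle threshold p ~ 1/n).


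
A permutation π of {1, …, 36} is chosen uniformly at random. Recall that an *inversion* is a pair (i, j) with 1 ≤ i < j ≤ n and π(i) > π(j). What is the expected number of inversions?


Write X = Σ X_I over the C(36, 2) = 630 pairs i < j, with X_I the indicator of one inversion.
There are 630 indicators.
For each fixed pair i < j, the values π(i) and π(j) are two distinct elements of {1, …, 36} in uniformly random order; by symmetry P[π(i) > π(j)] = 1/2.
By linearity: E[X] = 630 · (1/2) = C(36, 2) · (1/2) = 630/2 = 315 ≈ 315.000.

E[X] = 315 = 315.000.


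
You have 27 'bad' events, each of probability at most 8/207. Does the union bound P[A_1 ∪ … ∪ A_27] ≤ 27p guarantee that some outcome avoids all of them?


Union bound: P[∪_{i=1}^{27} A_i] ≤ Σ_i P[A_i] ≤ 27·p = 27·(8/207) = 24/23.
Numerically: 24/23 ≈ 1.043.
Is 24/23 < 1? NO.
Since the bound 24/23 is ≥ 1, the union bound is uninformative here; it does NOT by itself certify existence.

27·p = 24/23 ≈ 1.043; existence NOT certified by the union bound.


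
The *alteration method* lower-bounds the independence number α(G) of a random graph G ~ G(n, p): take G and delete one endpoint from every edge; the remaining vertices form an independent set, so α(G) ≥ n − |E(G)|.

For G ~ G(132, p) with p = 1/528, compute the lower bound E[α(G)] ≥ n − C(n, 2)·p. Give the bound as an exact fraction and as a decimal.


E[|E(G)|] = C(132, 2)·p = 8646 · (1/528) = 131/8.
E[α(G)] ≥ n − E[|E(G)|] = 132 − 131/8 = 925/8.
Numerically: ≈ 115.625.
(This is only a lower bound; the true E[α(G)] may be larger.)

E[α(G)] ≥ 925/8 ≈ 115.625.


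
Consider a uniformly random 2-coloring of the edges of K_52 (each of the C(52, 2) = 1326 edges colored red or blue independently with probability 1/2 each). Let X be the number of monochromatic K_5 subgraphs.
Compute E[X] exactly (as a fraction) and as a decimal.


Let X = Σ_S X_S over the C(52, 5) = 2598960 subsets S of size 5, where X_S = 1 if the K_5 on S is monochromatic.
For a fixed S, the K_5 on S has C(5, 2) = 10 edges. P[all 10 edges red] = (1/2)^10, and likewise for blue, so P[monochromatic] = 2·(1/2)^10 = 2^{1 − 10} = 1/512.
Summing: E[X] = C(52, 5) · 2^{1 − 10} = 2598960 · 1/512 = 162435/32.
Numerically: E[X] ≈ 5076.0938.

E[X] = C(52,5)·2^(1−C(5,2)) = 162435/32 ≈ 5076.0938.


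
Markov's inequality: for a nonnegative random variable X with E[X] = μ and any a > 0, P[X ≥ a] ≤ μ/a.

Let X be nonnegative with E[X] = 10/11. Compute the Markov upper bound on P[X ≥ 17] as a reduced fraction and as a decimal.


μ = E[X] = 10/11, a = 17.
Markov: P[X ≥ 17] ≤ μ/a = (10/11)/17 = 10/187.
Numerically: ≈ 0.0535.
(Since a = 17 > μ = 0.9091, the bound 10/187 is < 1 and informative.)

P[X ≥ 17] ≤ 10/187 ≈ 0.0535.


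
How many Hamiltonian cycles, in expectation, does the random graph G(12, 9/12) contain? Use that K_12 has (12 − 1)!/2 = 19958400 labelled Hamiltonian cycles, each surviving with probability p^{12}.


K_12 has (12 − 1)!/2 = 19958400 labelled Hamiltonian cycles.
For each such Hamiltonian cycle H, let X_H = 1 if all 12 edges of H are present in G. Then P[X_H = 1] = p^{12} = (3/4)^{12} = 531441/16777216.
Summing the indicators: E[X] = Σ_H E[X_H] = 19958400 · p^{12} = 19958400 · 531441/16777216 = 82864937925/131072.
Numerically: E[X] ≈ 632209.

E[X] = 19958400 · (3/4)^{12} = 82864937925/131072 ≈ 632209.


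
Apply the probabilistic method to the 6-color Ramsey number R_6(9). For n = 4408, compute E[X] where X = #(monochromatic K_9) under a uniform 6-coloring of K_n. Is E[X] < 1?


E[X] = C(4408, 9) · 6^{1 − 36} = 1717362945146264156457459600 · 6^{−35} = 1717362945146264156457459600/1719070799748422591028658176.
As a reduced fraction: E[X] = 35778394690547169926197075/35813974994758803979763712 ≈ 0.9990.
Is E[X] < 1? YES.
Since E[X] < 1, there exists a 6-coloring of K_{4408} with no monochromatic K_9; hence R_6(9) > 4408.

E[X] = 35778394690547169926197075/35813974994758803979763712 ≈ 0.9990; E[X] < 1, so R_6(9) > 4408.


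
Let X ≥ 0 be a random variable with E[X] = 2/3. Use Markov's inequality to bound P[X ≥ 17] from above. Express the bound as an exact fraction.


μ = E[X] = 2/3, a = 17.
Markov: P[X ≥ 17] ≤ μ/a = (2/3)/17 = 2/51.
Numerically: ≈ 0.03922.
(Since a = 17 > μ = 0.66667, the bound 2/51 is < 1 and informative.)

P[X ≥ 17] ≤ 2/51 ≈ 0.03922.


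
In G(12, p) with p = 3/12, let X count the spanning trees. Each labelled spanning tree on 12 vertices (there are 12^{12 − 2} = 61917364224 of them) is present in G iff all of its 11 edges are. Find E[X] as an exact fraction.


K_12 has 12^{12 − 2} = 61917364224 labelled spanning trees.
For each such spanning tree H, let X_H = 1 if all 11 edges of H are present in G. Then P[X_H = 1] = p^{11} = (1/4)^{11} = 1/4194304.
By linearity: E[X] = Σ_H E[X_H] = 61917364224 · p^{11} = 61917364224 · 1/4194304 = 59049/4.
Numerically: E[X] ≈ 1.48e+04.

E[X] = 61917364224 · (1/4)^{11} = 59049/4 ≈ 1.48e+04.


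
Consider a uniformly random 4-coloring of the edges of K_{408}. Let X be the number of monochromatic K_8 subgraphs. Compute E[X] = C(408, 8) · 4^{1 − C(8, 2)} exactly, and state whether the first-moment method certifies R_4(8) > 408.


E[X] = C(408, 8) · 4^{1 − 28} = 17773458424095231 · 4^{−27} = 17773458424095231/18014398509481984.
As a reduced fraction: E[X] = 17773458424095231/18014398509481984 ≈ 0.986625.
Is E[X] < 1? YES.
Since E[X] < 1, there exists a 4-coloring of K_{408} with no monochromatic K_8; hence R_4(8) > 408.

E[X] = 17773458424095231/18014398509481984 ≈ 0.986625; E[X] < 1, so R_4(8) > 408.


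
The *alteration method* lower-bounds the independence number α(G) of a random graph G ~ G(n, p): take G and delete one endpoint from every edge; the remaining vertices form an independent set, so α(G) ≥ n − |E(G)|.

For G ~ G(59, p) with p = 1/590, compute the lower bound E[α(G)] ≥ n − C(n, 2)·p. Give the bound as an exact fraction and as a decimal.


E[|E(G)|] = C(59, 2)·p = 1711 · (1/590) = 29/10.
E[α(G)] ≥ n − E[|E(G)|] = 59 − 29/10 = 561/10.
Numerically: ≈ 56.100000.
(This is only a lower bound; the true E[α(G)] may be larger.)

E[α(G)] ≥ 561/10 ≈ 56.100000.


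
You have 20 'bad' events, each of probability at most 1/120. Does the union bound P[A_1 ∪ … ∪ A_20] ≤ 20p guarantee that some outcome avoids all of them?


Union bound: P[∪_{i=1}^{20} A_i] ≤ Σ_i P[A_i] ≤ 20·p = 20·(1/120) = 1/6.
Numerically: 1/6 ≈ 0.1666667.
Is 1/6 < 1? YES.
Since P[∪ A_i] ≤ 1/6 < 1, the complement has P[∩ A_i^c] ≥ 1 − 1/6 = 5/6 > 0, so some outcome avoids every A_i.

20·p = 1/6 ≈ 0.1666667; existence CERTIFIED by the union bound.


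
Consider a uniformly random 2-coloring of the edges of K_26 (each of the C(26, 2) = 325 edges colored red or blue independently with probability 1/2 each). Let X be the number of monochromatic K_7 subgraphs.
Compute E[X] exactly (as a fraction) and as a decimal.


Let X = Σ_S X_S over the C(26, 7) = 657800 subsets S of size 7, where X_S = 1 if the K_7 on S is monochromatic.
For a fixed S, the K_7 on S has C(7, 2) = 21 edges. P[all 21 edges red] = (1/2)^21, and likewise for blue, so P[monochromatic] = 2·(1/2)^21 = 2^{1 − 21} = 1/1048576.
By linearity: E[X] = C(26, 7) · 2^{1 − 21} = 657800 · 1/1048576 = 82225/131072.
Numerically: E[X] ≈ 0.627327.

E[X] = C(26,7)·2^(1−C(7,2)) = 82225/131072 ≈ 0.627327.


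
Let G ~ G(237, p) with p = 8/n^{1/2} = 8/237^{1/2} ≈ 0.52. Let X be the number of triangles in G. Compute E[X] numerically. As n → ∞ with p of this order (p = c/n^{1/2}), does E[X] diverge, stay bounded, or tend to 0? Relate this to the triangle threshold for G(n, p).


Number of potential triangles: C(237, 3) = 2190670.
Each occurs with probability p³ ≈ (0.52)³ ≈ 1.40329e-01.
By linearity: E[X] = C(237, 3)·p³ ≈ 2190670 · 1.40329e-01 ≈ 307414.539.
Since α = 1/2 < 1, p = c/n^{1/2} ≫ 1/n is above the triangle threshold p ~ 1/n. Asymptotically E[X] ~ (c³/6)·n^{3(1−α)} = (8³/6)·n^{1.5} → ∞; triangles are abundant w.h.p.

E[X] ≈ 307414.539; in regime p = Θ(1/n^{1/2}) E[X] diverges (above the triangle threshold p ~ 1/n).


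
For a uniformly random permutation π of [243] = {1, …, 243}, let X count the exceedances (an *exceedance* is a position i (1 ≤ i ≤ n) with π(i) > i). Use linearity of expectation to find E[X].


Write X = Σ_{i=1}^{243} X_i, where X_i = 1_{π(i) > i}.
For each fixed i, π(i) is uniform over {1, …, 243} (marginal of a uniform permutation), so P[π(i) > i] = (n − i)/n. Summing: Σ_{i=1}^{243} (n − i)/n = (0 + 1 + … + 242)/243 = 243(243 − 1)/(2·243) = (243 − 1)/2.
Hence E[X] = Σ_{i=1}^{243} (243 − i)/243 = 121 ≈ 121.000.

E[X] = 121 = 121.000.


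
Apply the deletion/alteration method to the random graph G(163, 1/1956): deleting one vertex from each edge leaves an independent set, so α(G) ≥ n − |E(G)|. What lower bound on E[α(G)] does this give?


E[|E(G)|] = C(163, 2)·p = 13203 · (1/1956) = 27/4.
E[α(G)] ≥ n − E[|E(G)|] = 163 − 27/4 = 625/4.
Numerically: ≈ 156.25000.
(This is only a lower bound; the true E[α(G)] may be larger.)

E[α(G)] ≥ 625/4 ≈ 156.25000.


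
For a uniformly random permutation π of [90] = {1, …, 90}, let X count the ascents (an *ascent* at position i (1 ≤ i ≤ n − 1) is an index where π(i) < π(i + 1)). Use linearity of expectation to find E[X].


Write X = Σ X_I over i = 1, …, 89, with X_I the indicator of one ascent.
There are 89 indicators.
For each fixed i, the pair (π(i), π(i+1)) is a uniformly random ordered pair of distinct values from {1, …, 90}; by symmetry P[π(i) < π(i+1)] = 1/2.
By linearity: E[X] = 89 · (1/2) = (90 − 1) · (1/2) = 89/2 ≈ 44.5000.

E[X] = 89/2 = 44.5000.


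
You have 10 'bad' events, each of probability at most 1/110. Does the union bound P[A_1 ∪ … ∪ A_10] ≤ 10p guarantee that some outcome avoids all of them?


Union bound: P[∪_{i=1}^{10} A_i] ≤ Σ_i P[A_i] ≤ 10·p = 10·(1/110) = 1/11.
Numerically: 1/11 ≈ 0.090909.
Is 1/11 < 1? YES.
Since P[∪ A_i] ≤ 1/11 < 1, the complement has P[∩ A_i^c] ≥ 1 − 1/11 = 10/11 > 0, so some outcome avoids every A_i.

10·p = 1/11 ≈ 0.090909; existence CERTIFIED by the union bound.


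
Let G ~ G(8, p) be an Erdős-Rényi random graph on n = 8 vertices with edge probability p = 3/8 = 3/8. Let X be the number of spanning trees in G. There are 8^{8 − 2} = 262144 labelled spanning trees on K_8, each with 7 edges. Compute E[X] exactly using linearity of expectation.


K_8 has 8^{8 − 2} = 262144 labelled spanning trees.
For each such spanning tree H, let X_H = 1 if all 7 edges of H are present in G. Then P[X_H = 1] = p^{7} = (3/8)^{7} = 2187/2097152.
By linearity: E[X] = Σ_H E[X_H] = 262144 · p^{7} = 262144 · 2187/2097152 = 2187/8.
Numerically: E[X] ≈ 273.38.

E[X] = 262144 · (3/8)^{7} = 2187/8 ≈ 273.38.


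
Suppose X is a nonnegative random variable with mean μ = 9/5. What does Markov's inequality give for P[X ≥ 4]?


μ = E[X] = 9/5, a = 4.
Markov: P[X ≥ 4] ≤ μ/a = (9/5)/4 = 9/20.
Numerically: ≈ 0.4500.
(Since a = 4 > μ = 1.8000, the bound 9/20 is < 1 and informative.)

P[X ≥ 4] ≤ 9/20 ≈ 0.4500.


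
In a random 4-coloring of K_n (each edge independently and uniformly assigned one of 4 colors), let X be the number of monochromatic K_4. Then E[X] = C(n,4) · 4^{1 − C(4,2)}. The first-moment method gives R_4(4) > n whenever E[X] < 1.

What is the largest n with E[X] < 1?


We need C(n, 4) · 4^{1 − 6} < 1, i.e. C(n, 4) < 4^{6 − 1} = 1024.
Check values of n near the boundary:
  n = 11: C(11, 4) = 330; 330 < 1024? YES
  n = 12: C(12, 4) = 495; 495 < 1024? YES
  n = 13: C(13, 4) = 715; 715 < 1024? YES
  n = 14: C(14, 4) = 1001; 1001 < 1024? YES
  n = 15: C(15, 4) = 1365; 1365 < 1024? NO
The largest n with C(n, 4) < 1024 is n = 14 (where E[X] = 1001/1024 ≈ 0.97754). Hence R_4(4) > 14, i.e. R_4(4) ≥ 15.

Largest n = 14; hence R_4(4) > 14.


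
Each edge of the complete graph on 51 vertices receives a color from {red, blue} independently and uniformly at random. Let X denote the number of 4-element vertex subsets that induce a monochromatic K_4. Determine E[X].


Let X = Σ_S X_S over the C(51, 4) = 249900 subsets S of size 4, where X_S = 1 if the K_4 on S is monochromatic.
For a fixed S, the K_4 on S has C(4, 2) = 6 edges. P[all 6 edges red] = (1/2)^6, and likewise for blue, so P[monochromatic] = 2·(1/2)^6 = 2^{1 − 6} = 1/32.
By linearity: E[X] = C(51, 4) · 2^{1 − 6} = 249900 · 1/32 = 62475/8.
Numerically: E[X] ≈ 7809.375000.

E[X] = C(51,4)·2^(1−C(4,2)) = 62475/8 ≈ 7809.375000.


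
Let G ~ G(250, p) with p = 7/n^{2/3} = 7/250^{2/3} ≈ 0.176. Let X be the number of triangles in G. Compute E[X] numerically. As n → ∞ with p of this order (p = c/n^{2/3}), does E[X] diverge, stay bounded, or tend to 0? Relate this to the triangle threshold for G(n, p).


Number of potential triangles: C(250, 3) = 2573000.
Each occurs with probability p³ ≈ (0.176)³ ≈ 5.48800e-03.
By linearity: E[X] = C(250, 3)·p³ ≈ 2573000 · 5.48800e-03 ≈ 14120.624.
Since α = 2/3 < 1, p = c/n^{2/3} ≫ 1/n is above the triangle threshold p ~ 1/n. Asymptotically E[X] ~ (c³/6)·n^{3(1−α)} = (7³/6)·n^{1} → ∞; triangles are abundant w.h.p.

E[X] ≈ 14120.624; in regime p = Θ(1/n^{2/3}) E[X] diverges (above the triangle threshold p ~ 1/n).


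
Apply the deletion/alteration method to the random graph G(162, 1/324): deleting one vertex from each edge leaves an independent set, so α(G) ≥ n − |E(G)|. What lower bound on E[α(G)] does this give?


E[|E(G)|] = C(162, 2)·p = 13041 · (1/324) = 161/4.
E[α(G)] ≥ n − E[|E(G)|] = 162 − 161/4 = 487/4.
Numerically: ≈ 121.7500.
(This is only a lower bound; the true E[α(G)] may be larger.)

E[α(G)] ≥ 487/4 ≈ 121.7500.


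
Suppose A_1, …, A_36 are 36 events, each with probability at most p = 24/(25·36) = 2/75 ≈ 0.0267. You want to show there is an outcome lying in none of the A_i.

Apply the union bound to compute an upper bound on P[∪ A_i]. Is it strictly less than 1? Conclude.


Union bound: P[∪_{i=1}^{36} A_i] ≤ Σ_i P[A_i] ≤ 36·p = 36·(2/75) = 24/25.
Numerically: 24/25 ≈ 0.9600.
Is 24/25 < 1? YES.
Since P[∪ A_i] ≤ 24/25 < 1, the complement has P[∩ A_i^c] ≥ 1 − 24/25 = 1/25 > 0, so some outcome avoids every A_i.

36·p = 24/25 ≈ 0.9600; existence CERTIFIED by the union bound.


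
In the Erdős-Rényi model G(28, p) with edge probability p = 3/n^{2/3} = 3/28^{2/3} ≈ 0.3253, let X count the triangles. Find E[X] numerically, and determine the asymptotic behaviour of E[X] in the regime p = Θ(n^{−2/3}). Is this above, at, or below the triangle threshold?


Number of potential triangles: C(28, 3) = 3276.
Each occurs with probability p³ ≈ (0.3253)³ ≈ 3.443878e-02.
By linearity: E[X] = C(28, 3)·p³ ≈ 3276 · 3.443878e-02 ≈ 112.8214.
Since α = 2/3 < 1, p = c/n^{2/3} ≫ 1/n is above the triangle threshold p ~ 1/n. Asymptotically E[X] ~ (c³/6)·n^{3(1−α)} = (3³/6)·n^{1} → ∞; triangles are abundant w.h.p.

E[X] ≈ 112.8214; in regime p = Θ(1/n^{2/3}) E[X] diverges (above the triangle threshold p ~ 1/n).


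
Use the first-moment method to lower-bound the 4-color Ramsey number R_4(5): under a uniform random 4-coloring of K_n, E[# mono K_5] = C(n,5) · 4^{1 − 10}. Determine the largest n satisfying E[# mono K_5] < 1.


We need C(n, 5) · 4^{1 − 10} < 1, i.e. C(n, 5) < 4^{10 − 1} = 262144.
Check values of n near the boundary:
  n = 29: C(29, 5) = 118755; 118755 < 262144? YES
  n = 30: C(30, 5) = 142506; 142506 < 262144? YES
  n = 31: C(31, 5) = 169911; 169911 < 262144? YES
  n = 32: C(32, 5) = 201376; 201376 < 262144? YES
  n = 33: C(33, 5) = 237336; 237336 < 262144? YES
  n = 34: C(34, 5) = 278256; 278256 < 262144? NO
The largest n with C(n, 5) < 262144 is n = 33 (where E[X] = 29667/32768 ≈ 0.9053650). Hence R_4(5) > 33, i.e. R_4(5) ≥ 34.

Largest n = 33; hence R_4(5) > 33.


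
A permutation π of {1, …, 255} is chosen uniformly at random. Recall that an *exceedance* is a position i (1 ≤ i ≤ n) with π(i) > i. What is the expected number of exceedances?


Write X = Σ_{i=1}^{255} X_i, where X_i = 1_{π(i) > i}.
For each fixed i, π(i) is uniform over {1, …, 255} (marginal of a uniform permutation), so P[π(i) > i] = (n − i)/n. Summing: Σ_{i=1}^{255} (n − i)/n = (0 + 1 + … + 254)/255 = 255(255 − 1)/(2·255) = (255 − 1)/2.
Hence E[X] = Σ_{i=1}^{255} (255 − i)/255 = 127 ≈ 127.00000.

E[X] = 127 = 127.00000.
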